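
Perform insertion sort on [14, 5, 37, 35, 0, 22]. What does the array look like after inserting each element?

First element 14 is already 'sorted'
Insert 5: shifted 1 elements -> [5, 14, 37, 35, 0, 22]
Insert 37: shifted 0 elements -> [5, 14, 37, 35, 0, 22]
Insert 35: shifted 1 elements -> [5, 14, 35, 37, 0, 22]
Insert 0: shifted 4 elements -> [0, 5, 14, 35, 37, 22]
Insert 22: shifted 2 elements -> [0, 5, 14, 22, 35, 37]


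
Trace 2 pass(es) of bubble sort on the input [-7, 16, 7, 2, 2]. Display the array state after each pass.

After pass 1: [-7, 7, 2, 2, 16] (3 swaps)
After pass 2: [-7, 2, 2, 7, 16] (2 swaps)
Total swaps: 5


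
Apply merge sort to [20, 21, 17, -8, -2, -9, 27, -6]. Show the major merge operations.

Divide and conquer:
  Merge [20] + [21] -> [20, 21]
  Merge [17] + [-8] -> [-8, 17]
  Merge [20, 21] + [-8, 17] -> [-8, 17, 20, 21]
  Merge [-2] + [-9] -> [-9, -2]
  Merge [27] + [-6] -> [-6, 27]
  Merge [-9, -2] + [-6, 27] -> [-9, -6, -2, 27]
  Merge [-8, 17, 20, 21] + [-9, -6, -2, 27] -> [-9, -8, -6, -2, 17, 20, 21, 27]


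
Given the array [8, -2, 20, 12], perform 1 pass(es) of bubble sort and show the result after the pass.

After pass 1: [-2, 8, 12, 20] (2 swaps)
Total swaps: 2


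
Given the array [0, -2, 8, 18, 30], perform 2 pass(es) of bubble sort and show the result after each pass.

After pass 1: [-2, 0, 8, 18, 30] (1 swaps)
After pass 2: [-2, 0, 8, 18, 30] (0 swaps)
Total swaps: 1


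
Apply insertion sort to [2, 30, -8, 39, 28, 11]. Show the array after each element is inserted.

First element 2 is already 'sorted'
Insert 30: shifted 0 elements -> [2, 30, -8, 39, 28, 11]
Insert -8: shifted 2 elements -> [-8, 2, 30, 39, 28, 11]
Insert 39: shifted 0 elements -> [-8, 2, 30, 39, 28, 11]
Insert 28: shifted 2 elements -> [-8, 2, 28, 30, 39, 11]
Insert 11: shifted 3 elements -> [-8, 2, 11, 28, 30, 39]


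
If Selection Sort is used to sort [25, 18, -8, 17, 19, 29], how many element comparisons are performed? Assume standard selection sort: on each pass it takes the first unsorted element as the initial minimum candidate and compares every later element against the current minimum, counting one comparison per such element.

Pass 1: scan indices 1..5 for the minimum = 5 comparison(s); min is -8, place at index 0 -> [-8, 18, 25, 17, 19, 29]
Pass 2: scan indices 2..5 for the minimum = 4 comparison(s); min is 17, place at index 1 -> [-8, 17, 25, 18, 19, 29]
Pass 3: scan indices 3..5 for the minimum = 3 comparison(s); min is 18, place at index 2 -> [-8, 17, 18, 25, 19, 29]
Pass 4: scan indices 4..5 for the minimum = 2 comparison(s); min is 19, place at index 3 -> [-8, 17, 18, 19, 25, 29]
Pass 5: scan indices 5..5 for the minimum = 1 comparison(s); min is 25, place at index 4 -> [-8, 17, 18, 19, 25, 29]
Selection sort always scans the whole unsorted suffix, so the count is (n-1) + (n-2) + ... + 1 = n(n-1)/2 = 6*5/2 = 15 regardless of the input order.
Total comparisons: 5 + 4 + 3 + 2 + 1 = 15


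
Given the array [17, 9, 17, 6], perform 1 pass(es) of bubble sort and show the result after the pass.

After pass 1: [9, 17, 6, 17] (2 swaps)
Total swaps: 2


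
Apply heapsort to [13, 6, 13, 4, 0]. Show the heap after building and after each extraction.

Build heap: [13, 6, 13, 4, 0]
Extract 13: [13, 6, 0, 4, 13]
Extract 13: [6, 4, 0, 13, 13]
Extract 6: [4, 0, 6, 13, 13]
Extract 4: [0, 4, 6, 13, 13]


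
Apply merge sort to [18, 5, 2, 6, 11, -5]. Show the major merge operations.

Divide and conquer:
  Merge [5] + [2] -> [2, 5]
  Merge [18] + [2, 5] -> [2, 5, 18]
  Merge [11] + [-5] -> [-5, 11]
  Merge [6] + [-5, 11] -> [-5, 6, 11]
  Merge [2, 5, 18] + [-5, 6, 11] -> [-5, 2, 5, 6, 11, 18]


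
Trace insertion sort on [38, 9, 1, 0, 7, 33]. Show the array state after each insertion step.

First element 38 is already 'sorted'
Insert 9: shifted 1 elements -> [9, 38, 1, 0, 7, 33]
Insert 1: shifted 2 elements -> [1, 9, 38, 0, 7, 33]
Insert 0: shifted 3 elements -> [0, 1, 9, 38, 7, 33]
Insert 7: shifted 2 elements -> [0, 1, 7, 9, 38, 33]
Insert 33: shifted 1 elements -> [0, 1, 7, 9, 33, 38]


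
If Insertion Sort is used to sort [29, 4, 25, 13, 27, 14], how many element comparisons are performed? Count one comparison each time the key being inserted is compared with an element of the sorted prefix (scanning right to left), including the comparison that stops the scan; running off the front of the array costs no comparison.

Insert 4: 29 > 4 (shift), reached front = 1 comparison(s) -> [4, 29, 25, 13, 27, 14]
Insert 25: 29 > 25 (shift), 4 <= 25 (stop) = 2 comparison(s) -> [4, 25, 29, 13, 27, 14]
Insert 13: 29 > 13 (shift), 25 > 13 (shift), 4 <= 13 (stop) = 3 comparison(s) -> [4, 13, 25, 29, 27, 14]
Insert 27: 29 > 27 (shift), 25 <= 27 (stop) = 2 comparison(s) -> [4, 13, 25, 27, 29, 14]
Insert 14: 29 > 14 (shift), 27 > 14 (shift), 25 > 14 (shift), 13 <= 14 (stop) = 4 comparison(s) -> [4, 13, 14, 25, 27, 29]
Total comparisons: 1 + 2 + 3 + 2 + 4 = 12


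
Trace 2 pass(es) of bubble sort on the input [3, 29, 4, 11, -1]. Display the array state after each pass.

After pass 1: [3, 4, 11, -1, 29] (3 swaps)
After pass 2: [3, 4, -1, 11, 29] (1 swaps)
Total swaps: 4


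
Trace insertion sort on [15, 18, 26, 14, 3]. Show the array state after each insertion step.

First element 15 is already 'sorted'
Insert 18: shifted 0 elements -> [15, 18, 26, 14, 3]
Insert 26: shifted 0 elements -> [15, 18, 26, 14, 3]
Insert 14: shifted 3 elements -> [14, 15, 18, 26, 3]
Insert 3: shifted 4 elements -> [3, 14, 15, 18, 26]


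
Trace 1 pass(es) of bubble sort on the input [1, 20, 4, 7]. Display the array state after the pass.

After pass 1: [1, 4, 7, 20] (2 swaps)
Total swaps: 2


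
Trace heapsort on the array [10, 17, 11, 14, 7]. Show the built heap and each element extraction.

Build heap: [17, 14, 11, 10, 7]
Extract 17: [14, 10, 11, 7, 17]
Extract 14: [11, 10, 7, 14, 17]
Extract 11: [10, 7, 11, 14, 17]
Extract 10: [7, 10, 11, 14, 17]


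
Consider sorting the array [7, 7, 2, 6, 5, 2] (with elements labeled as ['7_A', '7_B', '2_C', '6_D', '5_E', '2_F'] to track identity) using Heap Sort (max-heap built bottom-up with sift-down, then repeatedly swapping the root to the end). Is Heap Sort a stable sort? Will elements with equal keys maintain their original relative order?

Trace Heap Sort on the labeled array (the key is the number; the letter only tracks identity):
  Build max-heap: [7_A, 7_B, 2_C, 6_D, 5_E, 2_F]
  Swap root 7_A to index 5, re-heapify first 5 -> [7_B, 6_D, 2_C, 2_F, 5_E, 7_A]
  Swap root 7_B to index 4, re-heapify first 4 -> [6_D, 5_E, 2_C, 2_F, 7_B, 7_A]
  Swap root 6_D to index 3, re-heapify first 3 -> [5_E, 2_F, 2_C, 6_D, 7_B, 7_A]
  Swap root 5_E to index 2, re-heapify first 2 -> [2_C, 2_F, 5_E, 6_D, 7_B, 7_A]
  Swap root 2_C to index 1, re-heapify first 1 -> [2_F, 2_C, 5_E, 6_D, 7_B, 7_A]
Final order: [2_F, 2_C, 5_E, 6_D, 7_B, 7_A]
Equal keys:
  value 2: originally 2_C, 2_F; after sorting 2_F, 2_C -> order changed
  value 7: originally 7_A, 7_B; after sorting 7_B, 7_A -> order changed
Equal keys were reordered, so Heap Sort is not stable: heap construction and root-to-end swaps move elements without regard to the original order of equal keys. (One such input is enough; an unstable sort may happen to preserve order on other inputs, but it gives no guarantee.)
Answer: Not stable


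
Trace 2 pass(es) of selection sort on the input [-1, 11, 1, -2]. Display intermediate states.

Pass 1: Select minimum -2 at index 3, swap -> [-2, 11, 1, -1]
Pass 2: Select minimum -1 at index 3, swap -> [-2, -1, 1, 11]


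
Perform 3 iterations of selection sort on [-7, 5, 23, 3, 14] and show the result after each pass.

Pass 1: Select minimum -7 at index 0, swap -> [-7, 5, 23, 3, 14]
Pass 2: Select minimum 3 at index 3, swap -> [-7, 3, 23, 5, 14]
Pass 3: Select minimum 5 at index 3, swap -> [-7, 3, 5, 23, 14]


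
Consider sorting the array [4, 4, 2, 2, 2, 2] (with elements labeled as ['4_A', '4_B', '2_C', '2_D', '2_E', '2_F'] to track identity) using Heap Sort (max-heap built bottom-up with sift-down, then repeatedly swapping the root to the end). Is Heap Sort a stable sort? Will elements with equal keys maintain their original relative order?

Trace Heap Sort on the labeled array (the key is the number; the letter only tracks identity):
  Build max-heap: [4_A, 4_B, 2_C, 2_D, 2_E, 2_F]
  Swap root 4_A to index 5, re-heapify first 5 -> [4_B, 2_F, 2_C, 2_D, 2_E, 4_A]
  Swap root 4_B to index 4, re-heapify first 4 -> [2_E, 2_F, 2_C, 2_D, 4_B, 4_A]
  Swap root 2_E to index 3, re-heapify first 3 -> [2_D, 2_F, 2_C, 2_E, 4_B, 4_A]
  Swap root 2_D to index 2, re-heapify first 2 -> [2_C, 2_F, 2_D, 2_E, 4_B, 4_A]
  Swap root 2_C to index 1, re-heapify first 1 -> [2_F, 2_C, 2_D, 2_E, 4_B, 4_A]
Final order: [2_F, 2_C, 2_D, 2_E, 4_B, 4_A]
Equal keys:
  value 2: originally 2_C, 2_D, 2_E, 2_F; after sorting 2_F, 2_C, 2_D, 2_E -> order changed
  value 4: originally 4_A, 4_B; after sorting 4_B, 4_A -> order changed
Equal keys were reordered, so Heap Sort is not stable: heap construction and root-to-end swaps move elements without regard to the original order of equal keys. (One such input is enough; an unstable sort may happen to preserve order on other inputs, but it gives no guarantee.)
Answer: Not stable


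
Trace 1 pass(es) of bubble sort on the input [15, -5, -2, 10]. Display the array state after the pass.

After pass 1: [-5, -2, 10, 15] (3 swaps)
Total swaps: 3


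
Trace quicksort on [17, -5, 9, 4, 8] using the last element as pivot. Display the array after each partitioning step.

Partition 1: pivot=8 at index 2 -> [-5, 4, 8, 17, 9]
Partition 2: pivot=4 at index 1 -> [-5, 4, 8, 17, 9]
Partition 3: pivot=9 at index 3 -> [-5, 4, 8, 9, 17]


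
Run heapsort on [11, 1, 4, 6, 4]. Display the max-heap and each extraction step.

Build heap: [11, 6, 4, 1, 4]
Extract 11: [6, 4, 4, 1, 11]
Extract 6: [4, 1, 4, 6, 11]
Extract 4: [4, 1, 4, 6, 11]
Extract 4: [1, 4, 4, 6, 11]


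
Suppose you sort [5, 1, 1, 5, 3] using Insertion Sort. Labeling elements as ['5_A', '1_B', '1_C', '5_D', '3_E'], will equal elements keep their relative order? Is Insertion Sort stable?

Trace Insertion Sort on the labeled array (the key is the number; the letter only tracks identity):
  Insert 1_B at index 0: [1_B, 5_A, 1_C, 5_D, 3_E]
  Insert 1_C at index 1: [1_B, 1_C, 5_A, 5_D, 3_E]
  Insert 5_D at index 3: [1_B, 1_C, 5_A, 5_D, 3_E]
  Insert 3_E at index 2: [1_B, 1_C, 3_E, 5_A, 5_D]
Final order: [1_B, 1_C, 3_E, 5_A, 5_D]
Equal keys:
  value 1: originally 1_B, 1_C; after sorting 1_B, 1_C -> order preserved
  value 5: originally 5_A, 5_D; after sorting 5_A, 5_D -> order preserved
All equal keys kept their original relative order. Insertion Sort is stable: elements are shifted only while they are strictly greater than the key, so a key is inserted after any equal elements already placed.
Answer: Stable


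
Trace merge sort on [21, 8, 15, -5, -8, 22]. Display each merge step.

Divide and conquer:
  Merge [8] + [15] -> [8, 15]
  Merge [21] + [8, 15] -> [8, 15, 21]
  Merge [-8] + [22] -> [-8, 22]
  Merge [-5] + [-8, 22] -> [-8, -5, 22]
  Merge [8, 15, 21] + [-8, -5, 22] -> [-8, -5, 8, 15, 21, 22]


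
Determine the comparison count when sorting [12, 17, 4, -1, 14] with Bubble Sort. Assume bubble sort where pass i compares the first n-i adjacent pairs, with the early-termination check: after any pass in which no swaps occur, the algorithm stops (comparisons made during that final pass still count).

Pass 1: compare adjacent pairs (0,1)..(3,4) = 4 comparison(s), 3 swap(s) -> [12, 4, -1, 14, 17]
Pass 2: compare adjacent pairs (0,1)..(2,3) = 3 comparison(s), 2 swap(s) -> [4, -1, 12, 14, 17]
Pass 3: compare adjacent pairs (0,1)..(1,2) = 2 comparison(s), 1 swap(s) -> [-1, 4, 12, 14, 17]
Pass 4: compare adjacent pairs (0,1)..(0,1) = 1 comparison(s), 0 swap(s) -> [-1, 4, 12, 14, 17]
No swaps in this pass, so bubble sort stops here.
Total comparisons: 4 + 3 + 2 + 1 = 10


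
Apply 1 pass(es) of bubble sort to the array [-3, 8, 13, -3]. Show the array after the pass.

After pass 1: [-3, 8, -3, 13] (1 swaps)
Total swaps: 1


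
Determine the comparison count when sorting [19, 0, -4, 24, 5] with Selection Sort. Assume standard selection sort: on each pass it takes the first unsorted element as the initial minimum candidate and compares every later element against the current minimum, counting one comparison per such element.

Pass 1: scan indices 1..4 for the minimum = 4 comparison(s); min is -4, place at index 0 -> [-4, 0, 19, 24, 5]
Pass 2: scan indices 2..4 for the minimum = 3 comparison(s); min is 0, place at index 1 -> [-4, 0, 19, 24, 5]
Pass 3: scan indices 3..4 for the minimum = 2 comparison(s); min is 5, place at index 2 -> [-4, 0, 5, 24, 19]
Pass 4: scan indices 4..4 for the minimum = 1 comparison(s); min is 19, place at index 3 -> [-4, 0, 5, 19, 24]
Selection sort always scans the whole unsorted suffix, so the count is (n-1) + (n-2) + ... + 1 = n(n-1)/2 = 5*4/2 = 10 regardless of the input order.
Total comparisons: 4 + 3 + 2 + 1 = 10


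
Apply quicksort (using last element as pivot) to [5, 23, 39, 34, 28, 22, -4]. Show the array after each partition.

Partition 1: pivot=-4 at index 0 -> [-4, 23, 39, 34, 28, 22, 5]
Partition 2: pivot=5 at index 1 -> [-4, 5, 39, 34, 28, 22, 23]
Partition 3: pivot=23 at index 3 -> [-4, 5, 22, 23, 28, 39, 34]
Partition 4: pivot=34 at index 5 -> [-4, 5, 22, 23, 28, 34, 39]


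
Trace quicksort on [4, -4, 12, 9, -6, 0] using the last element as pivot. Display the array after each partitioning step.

Partition 1: pivot=0 at index 2 -> [-4, -6, 0, 9, 4, 12]
Partition 2: pivot=-6 at index 0 -> [-6, -4, 0, 9, 4, 12]
Partition 3: pivot=12 at index 5 -> [-6, -4, 0, 9, 4, 12]
Partition 4: pivot=4 at index 3 -> [-6, -4, 0, 4, 9, 12]


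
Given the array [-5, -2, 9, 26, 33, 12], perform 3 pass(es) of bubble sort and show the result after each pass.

After pass 1: [-5, -2, 9, 26, 12, 33] (1 swaps)
After pass 2: [-5, -2, 9, 12, 26, 33] (1 swaps)
After pass 3: [-5, -2, 9, 12, 26, 33] (0 swaps)
Total swaps: 2


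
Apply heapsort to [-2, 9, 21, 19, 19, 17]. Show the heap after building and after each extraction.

Build heap: [21, 19, 17, 9, 19, -2]
Extract 21: [19, 19, 17, 9, -2, 21]
Extract 19: [19, 9, 17, -2, 19, 21]
Extract 19: [17, 9, -2, 19, 19, 21]
Extract 17: [9, -2, 17, 19, 19, 21]
Extract 9: [-2, 9, 17, 19, 19, 21]


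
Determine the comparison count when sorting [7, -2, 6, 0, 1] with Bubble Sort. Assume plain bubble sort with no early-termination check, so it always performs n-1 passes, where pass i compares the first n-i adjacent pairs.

Pass 1: compare adjacent pairs (0,1)..(3,4) = 4 comparison(s), 4 swap(s) -> [-2, 6, 0, 1, 7]
Pass 2: compare adjacent pairs (0,1)..(2,3) = 3 comparison(s), 2 swap(s) -> [-2, 0, 1, 6, 7]
Pass 3: compare adjacent pairs (0,1)..(1,2) = 2 comparison(s), 0 swap(s) -> [-2, 0, 1, 6, 7]
Pass 4: compare adjacent pairs (0,1)..(0,1) = 1 comparison(s), 0 swap(s) -> [-2, 0, 1, 6, 7]
Total comparisons: 4 + 3 + 2 + 1 = 10


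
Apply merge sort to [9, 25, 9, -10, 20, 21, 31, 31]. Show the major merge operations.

Divide and conquer:
  Merge [9] + [25] -> [9, 25]
  Merge [9] + [-10] -> [-10, 9]
  Merge [9, 25] + [-10, 9] -> [-10, 9, 9, 25]
  Merge [20] + [21] -> [20, 21]
  Merge [31] + [31] -> [31, 31]
  Merge [20, 21] + [31, 31] -> [20, 21, 31, 31]
  Merge [-10, 9, 9, 25] + [20, 21, 31, 31] -> [-10, 9, 9, 20, 21, 25, 31, 31]


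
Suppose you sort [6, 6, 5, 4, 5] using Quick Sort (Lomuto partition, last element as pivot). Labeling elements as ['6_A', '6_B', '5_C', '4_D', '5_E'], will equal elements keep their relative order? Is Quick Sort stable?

Trace Quick Sort on the labeled array (the key is the number; the letter only tracks identity):
  Partition indices 0..4 around pivot 5_E -> [5_C, 4_D, 5_E, 6_B, 6_A]
  Partition indices 0..1 around pivot 4_D -> [4_D, 5_C, 5_E, 6_B, 6_A]
  Partition indices 3..4 around pivot 6_A -> [4_D, 5_C, 5_E, 6_B, 6_A]
Final order: [4_D, 5_C, 5_E, 6_B, 6_A]
Equal keys:
  value 5: originally 5_C, 5_E; after sorting 5_C, 5_E -> order preserved
  value 6: originally 6_A, 6_B; after sorting 6_B, 6_A -> order changed
Equal keys were reordered, so Quick Sort is not stable: partition swaps elements across long distances and can reorder equal keys. (One such input is enough; an unstable sort may happen to preserve order on other inputs, but it gives no guarantee.)
Answer: Not stable


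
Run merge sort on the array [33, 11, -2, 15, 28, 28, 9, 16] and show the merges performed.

Divide and conquer:
  Merge [33] + [11] -> [11, 33]
  Merge [-2] + [15] -> [-2, 15]
  Merge [11, 33] + [-2, 15] -> [-2, 11, 15, 33]
  Merge [28] + [28] -> [28, 28]
  Merge [9] + [16] -> [9, 16]
  Merge [28, 28] + [9, 16] -> [9, 16, 28, 28]
  Merge [-2, 11, 15, 33] + [9, 16, 28, 28] -> [-2, 9, 11, 15, 16, 28, 28, 33]


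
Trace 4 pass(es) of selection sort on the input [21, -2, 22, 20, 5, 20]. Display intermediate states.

Pass 1: Select minimum -2 at index 1, swap -> [-2, 21, 22, 20, 5, 20]
Pass 2: Select minimum 5 at index 4, swap -> [-2, 5, 22, 20, 21, 20]
Pass 3: Select minimum 20 at index 3, swap -> [-2, 5, 20, 22, 21, 20]
Pass 4: Select minimum 20 at index 5, swap -> [-2, 5, 20, 20, 21, 22]


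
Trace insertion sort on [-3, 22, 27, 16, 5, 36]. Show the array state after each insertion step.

First element -3 is already 'sorted'
Insert 22: shifted 0 elements -> [-3, 22, 27, 16, 5, 36]
Insert 27: shifted 0 elements -> [-3, 22, 27, 16, 5, 36]
Insert 16: shifted 2 elements -> [-3, 16, 22, 27, 5, 36]
Insert 5: shifted 3 elements -> [-3, 5, 16, 22, 27, 36]
Insert 36: shifted 0 elements -> [-3, 5, 16, 22, 27, 36]


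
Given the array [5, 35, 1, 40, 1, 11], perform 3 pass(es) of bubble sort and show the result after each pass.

After pass 1: [5, 1, 35, 1, 11, 40] (3 swaps)
After pass 2: [1, 5, 1, 11, 35, 40] (3 swaps)
After pass 3: [1, 1, 5, 11, 35, 40] (1 swaps)
Total swaps: 7


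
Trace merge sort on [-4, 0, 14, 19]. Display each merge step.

Divide and conquer:
  Merge [-4] + [0] -> [-4, 0]
  Merge [14] + [19] -> [14, 19]
  Merge [-4, 0] + [14, 19] -> [-4, 0, 14, 19]


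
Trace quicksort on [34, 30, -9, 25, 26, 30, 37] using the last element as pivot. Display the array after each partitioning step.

Partition 1: pivot=37 at index 6 -> [34, 30, -9, 25, 26, 30, 37]
Partition 2: pivot=30 at index 4 -> [30, -9, 25, 26, 30, 34, 37]
Partition 3: pivot=26 at index 2 -> [-9, 25, 26, 30, 30, 34, 37]
Partition 4: pivot=25 at index 1 -> [-9, 25, 26, 30, 30, 34, 37]


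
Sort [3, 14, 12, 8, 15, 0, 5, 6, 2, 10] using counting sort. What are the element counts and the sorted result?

Count array: [1, 0, 1, 1, 0, 1, 1, 0, 1, 0, 1, 0, 1, 0, 1, 1]
(count[i] = number of elements equal to i)
Cumulative count: [1, 1, 2, 3, 3, 4, 5, 5, 6, 6, 7, 7, 8, 8, 9, 10]
Sorted: [0, 2, 3, 5, 6, 8, 10, 12, 14, 15]


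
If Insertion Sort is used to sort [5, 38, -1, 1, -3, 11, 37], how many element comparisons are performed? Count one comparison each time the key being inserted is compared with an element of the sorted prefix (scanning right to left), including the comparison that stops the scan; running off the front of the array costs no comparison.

Insert 38: 5 <= 38 (stop) = 1 comparison(s) -> [5, 38, -1, 1, -3, 11, 37]
Insert -1: 38 > -1 (shift), 5 > -1 (shift), reached front = 2 comparison(s) -> [-1, 5, 38, 1, -3, 11, 37]
Insert 1: 38 > 1 (shift), 5 > 1 (shift), -1 <= 1 (stop) = 3 comparison(s) -> [-1, 1, 5, 38, -3, 11, 37]
Insert -3: 38 > -3 (shift), 5 > -3 (shift), 1 > -3 (shift), -1 > -3 (shift), reached front = 4 comparison(s) -> [-3, -1, 1, 5, 38, 11, 37]
Insert 11: 38 > 11 (shift), 5 <= 11 (stop) = 2 comparison(s) -> [-3, -1, 1, 5, 11, 38, 37]
Insert 37: 38 > 37 (shift), 11 <= 37 (stop) = 2 comparison(s) -> [-3, -1, 1, 5, 11, 37, 38]
Total comparisons: 1 + 2 + 3 + 4 + 2 + 2 = 14


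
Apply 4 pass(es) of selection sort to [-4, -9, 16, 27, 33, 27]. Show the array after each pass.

Pass 1: Select minimum -9 at index 1, swap -> [-9, -4, 16, 27, 33, 27]
Pass 2: Select minimum -4 at index 1, swap -> [-9, -4, 16, 27, 33, 27]
Pass 3: Select minimum 16 at index 2, swap -> [-9, -4, 16, 27, 33, 27]
Pass 4: Select minimum 27 at index 3, swap -> [-9, -4, 16, 27, 33, 27]


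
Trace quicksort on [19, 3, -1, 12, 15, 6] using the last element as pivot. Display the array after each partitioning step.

Partition 1: pivot=6 at index 2 -> [3, -1, 6, 12, 15, 19]
Partition 2: pivot=-1 at index 0 -> [-1, 3, 6, 12, 15, 19]
Partition 3: pivot=19 at index 5 -> [-1, 3, 6, 12, 15, 19]
Partition 4: pivot=15 at index 4 -> [-1, 3, 6, 12, 15, 19]


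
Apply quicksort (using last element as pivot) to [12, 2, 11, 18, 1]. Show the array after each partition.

Partition 1: pivot=1 at index 0 -> [1, 2, 11, 18, 12]
Partition 2: pivot=12 at index 3 -> [1, 2, 11, 12, 18]
Partition 3: pivot=11 at index 2 -> [1, 2, 11, 12, 18]


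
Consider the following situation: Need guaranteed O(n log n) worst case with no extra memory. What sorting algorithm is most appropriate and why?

Best choice: Heapsort
Reason: Heapsort is O(n log n) worst case and sorts in-place; quicksort can degrade to O(n^2)


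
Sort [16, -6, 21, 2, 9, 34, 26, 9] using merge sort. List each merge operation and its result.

Divide and conquer:
  Merge [16] + [-6] -> [-6, 16]
  Merge [21] + [2] -> [2, 21]
  Merge [-6, 16] + [2, 21] -> [-6, 2, 16, 21]
  Merge [9] + [34] -> [9, 34]
  Merge [26] + [9] -> [9, 26]
  Merge [9, 34] + [9, 26] -> [9, 9, 26, 34]
  Merge [-6, 2, 16, 21] + [9, 9, 26, 34] -> [-6, 2, 9, 9, 16, 21, 26, 34]


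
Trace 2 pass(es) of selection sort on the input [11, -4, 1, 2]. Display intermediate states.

Pass 1: Select minimum -4 at index 1, swap -> [-4, 11, 1, 2]
Pass 2: Select minimum 1 at index 2, swap -> [-4, 1, 11, 2]


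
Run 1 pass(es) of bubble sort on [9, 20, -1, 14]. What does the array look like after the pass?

After pass 1: [9, -1, 14, 20] (2 swaps)
Total swaps: 2


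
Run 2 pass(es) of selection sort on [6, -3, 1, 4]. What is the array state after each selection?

Pass 1: Select minimum -3 at index 1, swap -> [-3, 6, 1, 4]
Pass 2: Select minimum 1 at index 2, swap -> [-3, 1, 6, 4]


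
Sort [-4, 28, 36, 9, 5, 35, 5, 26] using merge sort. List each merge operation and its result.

Divide and conquer:
  Merge [-4] + [28] -> [-4, 28]
  Merge [36] + [9] -> [9, 36]
  Merge [-4, 28] + [9, 36] -> [-4, 9, 28, 36]
  Merge [5] + [35] -> [5, 35]
  Merge [5] + [26] -> [5, 26]
  Merge [5, 35] + [5, 26] -> [5, 5, 26, 35]
  Merge [-4, 9, 28, 36] + [5, 5, 26, 35] -> [-4, 5, 5, 9, 26, 28, 35, 36]


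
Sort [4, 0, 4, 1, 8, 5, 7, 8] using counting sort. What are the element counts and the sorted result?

Count array: [1, 1, 0, 0, 2, 1, 0, 1, 2]
(count[i] = number of elements equal to i)
Cumulative count: [1, 2, 2, 2, 4, 5, 5, 6, 8]
Sorted: [0, 1, 4, 4, 5, 7, 8, 8]


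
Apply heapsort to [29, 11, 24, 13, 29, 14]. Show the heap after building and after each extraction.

Build heap: [29, 29, 24, 13, 11, 14]
Extract 29: [29, 14, 24, 13, 11, 29]
Extract 29: [24, 14, 11, 13, 29, 29]
Extract 24: [14, 13, 11, 24, 29, 29]
Extract 14: [13, 11, 14, 24, 29, 29]
Extract 13: [11, 13, 14, 24, 29, 29]


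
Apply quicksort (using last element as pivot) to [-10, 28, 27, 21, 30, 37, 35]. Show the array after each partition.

Partition 1: pivot=35 at index 5 -> [-10, 28, 27, 21, 30, 35, 37]
Partition 2: pivot=30 at index 4 -> [-10, 28, 27, 21, 30, 35, 37]
Partition 3: pivot=21 at index 1 -> [-10, 21, 27, 28, 30, 35, 37]
Partition 4: pivot=28 at index 3 -> [-10, 21, 27, 28, 30, 35, 37]


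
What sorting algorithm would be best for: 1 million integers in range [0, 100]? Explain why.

Best choice: Counting sort
Reason: O(n + k) where k=100 is small; linear time beats O(n log n)


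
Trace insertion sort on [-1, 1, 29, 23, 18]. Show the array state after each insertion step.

First element -1 is already 'sorted'
Insert 1: shifted 0 elements -> [-1, 1, 29, 23, 18]
Insert 29: shifted 0 elements -> [-1, 1, 29, 23, 18]
Insert 23: shifted 1 elements -> [-1, 1, 23, 29, 18]
Insert 18: shifted 2 elements -> [-1, 1, 18, 23, 29]


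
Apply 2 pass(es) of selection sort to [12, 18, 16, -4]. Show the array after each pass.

Pass 1: Select minimum -4 at index 3, swap -> [-4, 18, 16, 12]
Pass 2: Select minimum 12 at index 3, swap -> [-4, 12, 16, 18]


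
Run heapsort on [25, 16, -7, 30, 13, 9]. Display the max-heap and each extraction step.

Build heap: [30, 25, 9, 16, 13, -7]
Extract 30: [25, 16, 9, -7, 13, 30]
Extract 25: [16, 13, 9, -7, 25, 30]
Extract 16: [13, -7, 9, 16, 25, 30]
Extract 13: [9, -7, 13, 16, 25, 30]
Extract 9: [-7, 9, 13, 16, 25, 30]


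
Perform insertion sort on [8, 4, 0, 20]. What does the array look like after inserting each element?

First element 8 is already 'sorted'
Insert 4: shifted 1 elements -> [4, 8, 0, 20]
Insert 0: shifted 2 elements -> [0, 4, 8, 20]
Insert 20: shifted 0 elements -> [0, 4, 8, 20]


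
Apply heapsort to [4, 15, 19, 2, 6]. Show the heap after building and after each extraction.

Build heap: [19, 15, 4, 2, 6]
Extract 19: [15, 6, 4, 2, 19]
Extract 15: [6, 2, 4, 15, 19]
Extract 6: [4, 2, 6, 15, 19]
Extract 4: [2, 4, 6, 15, 19]


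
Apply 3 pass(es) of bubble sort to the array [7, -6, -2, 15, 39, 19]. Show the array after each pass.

After pass 1: [-6, -2, 7, 15, 19, 39] (3 swaps)
After pass 2: [-6, -2, 7, 15, 19, 39] (0 swaps)
After pass 3: [-6, -2, 7, 15, 19, 39] (0 swaps)
Total swaps: 3


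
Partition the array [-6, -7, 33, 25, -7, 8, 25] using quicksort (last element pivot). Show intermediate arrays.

Partition 1: pivot=25 at index 5 -> [-6, -7, 25, -7, 8, 25, 33]
Partition 2: pivot=8 at index 3 -> [-6, -7, -7, 8, 25, 25, 33]
Partition 3: pivot=-7 at index 1 -> [-7, -7, -6, 8, 25, 25, 33]


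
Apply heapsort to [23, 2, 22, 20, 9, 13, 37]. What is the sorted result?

Build heap: [37, 20, 23, 2, 9, 13, 22]
Extract 37: [23, 20, 22, 2, 9, 13, 37]
Extract 23: [22, 20, 13, 2, 9, 23, 37]
Extract 22: [20, 9, 13, 2, 22, 23, 37]
Extract 20: [13, 9, 2, 20, 22, 23, 37]
Extract 13: [9, 2, 13, 20, 22, 23, 37]
Extract 9: [2, 9, 13, 20, 22, 23, 37]


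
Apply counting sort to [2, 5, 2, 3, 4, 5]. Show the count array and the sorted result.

Count array: [0, 0, 2, 1, 1, 2]
(count[i] = number of elements equal to i)
Cumulative count: [0, 0, 2, 3, 4, 6]
Sorted: [2, 2, 3, 4, 5, 5]


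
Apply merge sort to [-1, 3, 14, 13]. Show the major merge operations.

Divide and conquer:
  Merge [-1] + [3] -> [-1, 3]
  Merge [14] + [13] -> [13, 14]
  Merge [-1, 3] + [13, 14] -> [-1, 3, 13, 14]


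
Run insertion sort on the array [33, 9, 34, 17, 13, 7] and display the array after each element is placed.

First element 33 is already 'sorted'
Insert 9: shifted 1 elements -> [9, 33, 34, 17, 13, 7]
Insert 34: shifted 0 elements -> [9, 33, 34, 17, 13, 7]
Insert 17: shifted 2 elements -> [9, 17, 33, 34, 13, 7]
Insert 13: shifted 3 elements -> [9, 13, 17, 33, 34, 7]
Insert 7: shifted 5 elements -> [7, 9, 13, 17, 33, 34]


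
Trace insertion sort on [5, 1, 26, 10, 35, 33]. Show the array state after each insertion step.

First element 5 is already 'sorted'
Insert 1: shifted 1 elements -> [1, 5, 26, 10, 35, 33]
Insert 26: shifted 0 elements -> [1, 5, 26, 10, 35, 33]
Insert 10: shifted 1 elements -> [1, 5, 10, 26, 35, 33]
Insert 35: shifted 0 elements -> [1, 5, 10, 26, 35, 33]
Insert 33: shifted 1 elements -> [1, 5, 10, 26, 33, 35]


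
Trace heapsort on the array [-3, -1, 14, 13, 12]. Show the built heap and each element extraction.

Build heap: [14, 13, -3, -1, 12]
Extract 14: [13, 12, -3, -1, 14]
Extract 13: [12, -1, -3, 13, 14]
Extract 12: [-1, -3, 12, 13, 14]
Extract -1: [-3, -1, 12, 13, 14]


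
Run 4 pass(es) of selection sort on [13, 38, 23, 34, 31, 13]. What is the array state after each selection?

Pass 1: Select minimum 13 at index 0, swap -> [13, 38, 23, 34, 31, 13]
Pass 2: Select minimum 13 at index 5, swap -> [13, 13, 23, 34, 31, 38]
Pass 3: Select minimum 23 at index 2, swap -> [13, 13, 23, 34, 31, 38]
Pass 4: Select minimum 31 at index 4, swap -> [13, 13, 23, 31, 34, 38]


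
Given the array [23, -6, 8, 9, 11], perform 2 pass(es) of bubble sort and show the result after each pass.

After pass 1: [-6, 8, 9, 11, 23] (4 swaps)
After pass 2: [-6, 8, 9, 11, 23] (0 swaps)
Total swaps: 4


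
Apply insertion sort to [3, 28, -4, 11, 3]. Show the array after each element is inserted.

First element 3 is already 'sorted'
Insert 28: shifted 0 elements -> [3, 28, -4, 11, 3]
Insert -4: shifted 2 elements -> [-4, 3, 28, 11, 3]
Insert 11: shifted 1 elements -> [-4, 3, 11, 28, 3]
Insert 3: shifted 2 elements -> [-4, 3, 3, 11, 28]


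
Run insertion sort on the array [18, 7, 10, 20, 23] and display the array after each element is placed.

First element 18 is already 'sorted'
Insert 7: shifted 1 elements -> [7, 18, 10, 20, 23]
Insert 10: shifted 1 elements -> [7, 10, 18, 20, 23]
Insert 20: shifted 0 elements -> [7, 10, 18, 20, 23]
Insert 23: shifted 0 elements -> [7, 10, 18, 20, 23]


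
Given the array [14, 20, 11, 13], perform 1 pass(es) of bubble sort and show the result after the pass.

After pass 1: [14, 11, 13, 20] (2 swaps)
Total swaps: 2


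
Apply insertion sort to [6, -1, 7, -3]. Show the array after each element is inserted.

First element 6 is already 'sorted'
Insert -1: shifted 1 elements -> [-1, 6, 7, -3]
Insert 7: shifted 0 elements -> [-1, 6, 7, -3]
Insert -3: shifted 3 elements -> [-3, -1, 6, 7]


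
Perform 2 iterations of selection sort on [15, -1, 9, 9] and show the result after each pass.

Pass 1: Select minimum -1 at index 1, swap -> [-1, 15, 9, 9]
Pass 2: Select minimum 9 at index 2, swap -> [-1, 9, 15, 9]


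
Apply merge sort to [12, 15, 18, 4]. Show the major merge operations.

Divide and conquer:
  Merge [12] + [15] -> [12, 15]
  Merge [18] + [4] -> [4, 18]
  Merge [12, 15] + [4, 18] -> [4, 12, 15, 18]


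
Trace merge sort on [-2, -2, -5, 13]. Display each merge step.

Divide and conquer:
  Merge [-2] + [-2] -> [-2, -2]
  Merge [-5] + [13] -> [-5, 13]
  Merge [-2, -2] + [-5, 13] -> [-5, -2, -2, 13]


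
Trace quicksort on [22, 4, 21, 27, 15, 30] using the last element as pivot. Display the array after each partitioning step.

Partition 1: pivot=30 at index 5 -> [22, 4, 21, 27, 15, 30]
Partition 2: pivot=15 at index 1 -> [4, 15, 21, 27, 22, 30]
Partition 3: pivot=22 at index 3 -> [4, 15, 21, 22, 27, 30]


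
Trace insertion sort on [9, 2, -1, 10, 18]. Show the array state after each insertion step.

First element 9 is already 'sorted'
Insert 2: shifted 1 elements -> [2, 9, -1, 10, 18]
Insert -1: shifted 2 elements -> [-1, 2, 9, 10, 18]
Insert 10: shifted 0 elements -> [-1, 2, 9, 10, 18]
Insert 18: shifted 0 elements -> [-1, 2, 9, 10, 18]


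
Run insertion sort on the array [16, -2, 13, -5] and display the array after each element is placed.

First element 16 is already 'sorted'
Insert -2: shifted 1 elements -> [-2, 16, 13, -5]
Insert 13: shifted 1 elements -> [-2, 13, 16, -5]
Insert -5: shifted 3 elements -> [-5, -2, 13, 16]


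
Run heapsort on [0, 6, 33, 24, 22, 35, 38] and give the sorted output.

Build heap: [38, 24, 35, 6, 22, 0, 33]
Extract 38: [35, 24, 33, 6, 22, 0, 38]
Extract 35: [33, 24, 0, 6, 22, 35, 38]
Extract 33: [24, 22, 0, 6, 33, 35, 38]
Extract 24: [22, 6, 0, 24, 33, 35, 38]
Extract 22: [6, 0, 22, 24, 33, 35, 38]
Extract 6: [0, 6, 22, 24, 33, 35, 38]


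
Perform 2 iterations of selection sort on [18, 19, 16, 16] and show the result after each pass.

Pass 1: Select minimum 16 at index 2, swap -> [16, 19, 18, 16]
Pass 2: Select minimum 16 at index 3, swap -> [16, 16, 18, 19]


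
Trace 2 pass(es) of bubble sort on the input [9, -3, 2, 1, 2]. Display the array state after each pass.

After pass 1: [-3, 2, 1, 2, 9] (4 swaps)
After pass 2: [-3, 1, 2, 2, 9] (1 swaps)
Total swaps: 5


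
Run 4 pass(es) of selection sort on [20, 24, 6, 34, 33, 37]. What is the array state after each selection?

Pass 1: Select minimum 6 at index 2, swap -> [6, 24, 20, 34, 33, 37]
Pass 2: Select minimum 20 at index 2, swap -> [6, 20, 24, 34, 33, 37]
Pass 3: Select minimum 24 at index 2, swap -> [6, 20, 24, 34, 33, 37]
Pass 4: Select minimum 33 at index 4, swap -> [6, 20, 24, 33, 34, 37]


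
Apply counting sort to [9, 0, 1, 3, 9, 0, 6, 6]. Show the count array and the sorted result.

Count array: [2, 1, 0, 1, 0, 0, 2, 0, 0, 2]
(count[i] = number of elements equal to i)
Cumulative count: [2, 3, 3, 4, 4, 4, 6, 6, 6, 8]
Sorted: [0, 0, 1, 3, 6, 6, 9, 9]


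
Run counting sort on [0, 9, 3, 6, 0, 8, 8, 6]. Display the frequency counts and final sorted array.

Count array: [2, 0, 0, 1, 0, 0, 2, 0, 2, 1]
(count[i] = number of elements equal to i)
Cumulative count: [2, 2, 2, 3, 3, 3, 5, 5, 7, 8]
Sorted: [0, 0, 3, 6, 6, 8, 8, 9]


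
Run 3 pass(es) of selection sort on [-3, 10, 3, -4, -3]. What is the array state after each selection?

Pass 1: Select minimum -4 at index 3, swap -> [-4, 10, 3, -3, -3]
Pass 2: Select minimum -3 at index 3, swap -> [-4, -3, 3, 10, -3]
Pass 3: Select minimum -3 at index 4, swap -> [-4, -3, -3, 10, 3]


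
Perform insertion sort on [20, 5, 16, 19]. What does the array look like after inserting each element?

First element 20 is already 'sorted'
Insert 5: shifted 1 elements -> [5, 20, 16, 19]
Insert 16: shifted 1 elements -> [5, 16, 20, 19]
Insert 19: shifted 1 elements -> [5, 16, 19, 20]


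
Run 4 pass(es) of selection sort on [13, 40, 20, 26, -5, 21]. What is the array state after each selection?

Pass 1: Select minimum -5 at index 4, swap -> [-5, 40, 20, 26, 13, 21]
Pass 2: Select minimum 13 at index 4, swap -> [-5, 13, 20, 26, 40, 21]
Pass 3: Select minimum 20 at index 2, swap -> [-5, 13, 20, 26, 40, 21]
Pass 4: Select minimum 21 at index 5, swap -> [-5, 13, 20, 21, 40, 26]


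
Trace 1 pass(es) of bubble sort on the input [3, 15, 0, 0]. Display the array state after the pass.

After pass 1: [3, 0, 0, 15] (2 swaps)
Total swaps: 2


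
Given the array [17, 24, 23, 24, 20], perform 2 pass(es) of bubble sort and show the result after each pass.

After pass 1: [17, 23, 24, 20, 24] (2 swaps)
After pass 2: [17, 23, 20, 24, 24] (1 swaps)
Total swaps: 3


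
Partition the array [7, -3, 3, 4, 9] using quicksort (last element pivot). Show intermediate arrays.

Partition 1: pivot=9 at index 4 -> [7, -3, 3, 4, 9]
Partition 2: pivot=4 at index 2 -> [-3, 3, 4, 7, 9]
Partition 3: pivot=3 at index 1 -> [-3, 3, 4, 7, 9]


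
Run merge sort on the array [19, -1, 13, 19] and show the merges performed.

Divide and conquer:
  Merge [19] + [-1] -> [-1, 19]
  Merge [13] + [19] -> [13, 19]
  Merge [-1, 19] + [13, 19] -> [-1, 13, 19, 19]


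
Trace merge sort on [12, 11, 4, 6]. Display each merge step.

Divide and conquer:
  Merge [12] + [11] -> [11, 12]
  Merge [4] + [6] -> [4, 6]
  Merge [11, 12] + [4, 6] -> [4, 6, 11, 12]


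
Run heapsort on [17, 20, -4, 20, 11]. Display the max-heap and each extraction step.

Build heap: [20, 20, -4, 17, 11]
Extract 20: [20, 17, -4, 11, 20]
Extract 20: [17, 11, -4, 20, 20]
Extract 17: [11, -4, 17, 20, 20]
Extract 11: [-4, 11, 17, 20, 20]


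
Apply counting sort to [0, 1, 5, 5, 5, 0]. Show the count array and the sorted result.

Count array: [2, 1, 0, 0, 0, 3]
(count[i] = number of elements equal to i)
Cumulative count: [2, 3, 3, 3, 3, 6]
Sorted: [0, 0, 1, 5, 5, 5]


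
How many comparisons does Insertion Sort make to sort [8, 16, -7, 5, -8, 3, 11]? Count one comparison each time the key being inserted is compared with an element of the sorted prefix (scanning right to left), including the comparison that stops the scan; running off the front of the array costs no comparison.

Insert 16: 8 <= 16 (stop) = 1 comparison(s) -> [8, 16, -7, 5, -8, 3, 11]
Insert -7: 16 > -7 (shift), 8 > -7 (shift), reached front = 2 comparison(s) -> [-7, 8, 16, 5, -8, 3, 11]
Insert 5: 16 > 5 (shift), 8 > 5 (shift), -7 <= 5 (stop) = 3 comparison(s) -> [-7, 5, 8, 16, -8, 3, 11]
Insert -8: 16 > -8 (shift), 8 > -8 (shift), 5 > -8 (shift), -7 > -8 (shift), reached front = 4 comparison(s) -> [-8, -7, 5, 8, 16, 3, 11]
Insert 3: 16 > 3 (shift), 8 > 3 (shift), 5 > 3 (shift), -7 <= 3 (stop) = 4 comparison(s) -> [-8, -7, 3, 5, 8, 16, 11]
Insert 11: 16 > 11 (shift), 8 <= 11 (stop) = 2 comparison(s) -> [-8, -7, 3, 5, 8, 11, 16]
Total comparisons: 1 + 2 + 3 + 4 + 4 + 2 = 16


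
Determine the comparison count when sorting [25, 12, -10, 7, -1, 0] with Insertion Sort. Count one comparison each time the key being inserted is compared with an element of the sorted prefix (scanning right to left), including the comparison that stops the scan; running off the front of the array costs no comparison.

Insert 12: 25 > 12 (shift), reached front = 1 comparison(s) -> [12, 25, -10, 7, -1, 0]
Insert -10: 25 > -10 (shift), 12 > -10 (shift), reached front = 2 comparison(s) -> [-10, 12, 25, 7, -1, 0]
Insert 7: 25 > 7 (shift), 12 > 7 (shift), -10 <= 7 (stop) = 3 comparison(s) -> [-10, 7, 12, 25, -1, 0]
Insert -1: 25 > -1 (shift), 12 > -1 (shift), 7 > -1 (shift), -10 <= -1 (stop) = 4 comparison(s) -> [-10, -1, 7, 12, 25, 0]
Insert 0: 25 > 0 (shift), 12 > 0 (shift), 7 > 0 (shift), -1 <= 0 (stop) = 4 comparison(s) -> [-10, -1, 0, 7, 12, 25]
Total comparisons: 1 + 2 + 3 + 4 + 4 = 14


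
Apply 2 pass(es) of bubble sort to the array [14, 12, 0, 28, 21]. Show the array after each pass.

After pass 1: [12, 0, 14, 21, 28] (3 swaps)
After pass 2: [0, 12, 14, 21, 28] (1 swaps)
Total swaps: 4


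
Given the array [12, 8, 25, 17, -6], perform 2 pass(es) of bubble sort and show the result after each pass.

After pass 1: [8, 12, 17, -6, 25] (3 swaps)
After pass 2: [8, 12, -6, 17, 25] (1 swaps)
Total swaps: 4


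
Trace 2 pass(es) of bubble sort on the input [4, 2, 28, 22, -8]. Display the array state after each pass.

After pass 1: [2, 4, 22, -8, 28] (3 swaps)
After pass 2: [2, 4, -8, 22, 28] (1 swaps)
Total swaps: 4


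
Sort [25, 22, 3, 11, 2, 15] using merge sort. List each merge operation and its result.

Divide and conquer:
  Merge [22] + [3] -> [3, 22]
  Merge [25] + [3, 22] -> [3, 22, 25]
  Merge [2] + [15] -> [2, 15]
  Merge [11] + [2, 15] -> [2, 11, 15]
  Merge [3, 22, 25] + [2, 11, 15] -> [2, 3, 11, 15, 22, 25]


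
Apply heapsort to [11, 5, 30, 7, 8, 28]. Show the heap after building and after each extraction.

Build heap: [30, 8, 28, 7, 5, 11]
Extract 30: [28, 8, 11, 7, 5, 30]
Extract 28: [11, 8, 5, 7, 28, 30]
Extract 11: [8, 7, 5, 11, 28, 30]
Extract 8: [7, 5, 8, 11, 28, 30]
Extract 7: [5, 7, 8, 11, 28, 30]


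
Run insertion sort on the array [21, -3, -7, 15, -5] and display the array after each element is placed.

First element 21 is already 'sorted'
Insert -3: shifted 1 elements -> [-3, 21, -7, 15, -5]
Insert -7: shifted 2 elements -> [-7, -3, 21, 15, -5]
Insert 15: shifted 1 elements -> [-7, -3, 15, 21, -5]
Insert -5: shifted 3 elements -> [-7, -5, -3, 15, 21]


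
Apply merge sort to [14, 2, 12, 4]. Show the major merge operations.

Divide and conquer:
  Merge [14] + [2] -> [2, 14]
  Merge [12] + [4] -> [4, 12]
  Merge [2, 14] + [4, 12] -> [2, 4, 12, 14]


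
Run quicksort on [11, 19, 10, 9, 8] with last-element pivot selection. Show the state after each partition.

Partition 1: pivot=8 at index 0 -> [8, 19, 10, 9, 11]
Partition 2: pivot=11 at index 3 -> [8, 10, 9, 11, 19]
Partition 3: pivot=9 at index 1 -> [8, 9, 10, 11, 19]


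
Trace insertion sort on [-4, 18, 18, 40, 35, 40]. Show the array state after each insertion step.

First element -4 is already 'sorted'
Insert 18: shifted 0 elements -> [-4, 18, 18, 40, 35, 40]
Insert 18: shifted 0 elements -> [-4, 18, 18, 40, 35, 40]
Insert 40: shifted 0 elements -> [-4, 18, 18, 40, 35, 40]
Insert 35: shifted 1 elements -> [-4, 18, 18, 35, 40, 40]
Insert 40: shifted 0 elements -> [-4, 18, 18, 35, 40, 40]
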